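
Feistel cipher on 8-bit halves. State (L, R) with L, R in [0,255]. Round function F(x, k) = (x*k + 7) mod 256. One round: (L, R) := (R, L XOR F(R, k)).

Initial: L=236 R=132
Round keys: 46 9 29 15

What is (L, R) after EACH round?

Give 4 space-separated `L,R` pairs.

Round 1 (k=46): L=132 R=83
Round 2 (k=9): L=83 R=118
Round 3 (k=29): L=118 R=54
Round 4 (k=15): L=54 R=71

Answer: 132,83 83,118 118,54 54,71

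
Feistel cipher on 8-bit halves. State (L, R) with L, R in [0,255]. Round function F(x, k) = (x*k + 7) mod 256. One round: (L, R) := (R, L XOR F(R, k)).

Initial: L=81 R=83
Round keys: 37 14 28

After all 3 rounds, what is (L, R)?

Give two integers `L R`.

Answer: 154 136

Derivation:
Round 1 (k=37): L=83 R=87
Round 2 (k=14): L=87 R=154
Round 3 (k=28): L=154 R=136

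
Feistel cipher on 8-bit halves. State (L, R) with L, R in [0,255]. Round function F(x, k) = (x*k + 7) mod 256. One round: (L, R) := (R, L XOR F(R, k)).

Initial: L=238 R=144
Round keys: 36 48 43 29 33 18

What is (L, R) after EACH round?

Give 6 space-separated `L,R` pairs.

Round 1 (k=36): L=144 R=169
Round 2 (k=48): L=169 R=39
Round 3 (k=43): L=39 R=61
Round 4 (k=29): L=61 R=215
Round 5 (k=33): L=215 R=131
Round 6 (k=18): L=131 R=234

Answer: 144,169 169,39 39,61 61,215 215,131 131,234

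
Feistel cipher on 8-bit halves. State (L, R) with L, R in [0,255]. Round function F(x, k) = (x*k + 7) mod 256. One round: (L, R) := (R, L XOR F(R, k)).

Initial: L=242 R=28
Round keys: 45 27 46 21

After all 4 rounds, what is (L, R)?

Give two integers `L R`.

Answer: 42 71

Derivation:
Round 1 (k=45): L=28 R=1
Round 2 (k=27): L=1 R=62
Round 3 (k=46): L=62 R=42
Round 4 (k=21): L=42 R=71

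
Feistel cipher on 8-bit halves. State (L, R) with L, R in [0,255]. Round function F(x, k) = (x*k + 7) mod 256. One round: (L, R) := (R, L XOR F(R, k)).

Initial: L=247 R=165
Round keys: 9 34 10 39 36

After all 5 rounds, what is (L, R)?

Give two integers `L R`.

Round 1 (k=9): L=165 R=35
Round 2 (k=34): L=35 R=8
Round 3 (k=10): L=8 R=116
Round 4 (k=39): L=116 R=187
Round 5 (k=36): L=187 R=39

Answer: 187 39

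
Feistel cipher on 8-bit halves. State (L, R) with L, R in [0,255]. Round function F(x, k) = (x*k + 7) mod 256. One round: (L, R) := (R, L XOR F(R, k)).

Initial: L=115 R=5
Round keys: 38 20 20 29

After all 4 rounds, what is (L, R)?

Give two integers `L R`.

Round 1 (k=38): L=5 R=182
Round 2 (k=20): L=182 R=58
Round 3 (k=20): L=58 R=57
Round 4 (k=29): L=57 R=70

Answer: 57 70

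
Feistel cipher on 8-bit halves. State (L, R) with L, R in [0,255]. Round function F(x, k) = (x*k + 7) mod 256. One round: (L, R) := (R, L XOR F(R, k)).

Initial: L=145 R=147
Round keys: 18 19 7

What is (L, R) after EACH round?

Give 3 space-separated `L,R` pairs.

Answer: 147,204 204,184 184,195

Derivation:
Round 1 (k=18): L=147 R=204
Round 2 (k=19): L=204 R=184
Round 3 (k=7): L=184 R=195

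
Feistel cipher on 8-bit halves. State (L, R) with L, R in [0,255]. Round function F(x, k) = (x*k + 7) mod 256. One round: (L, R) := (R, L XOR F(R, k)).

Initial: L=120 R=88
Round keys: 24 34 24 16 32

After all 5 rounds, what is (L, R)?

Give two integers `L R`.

Answer: 58 199

Derivation:
Round 1 (k=24): L=88 R=63
Round 2 (k=34): L=63 R=61
Round 3 (k=24): L=61 R=128
Round 4 (k=16): L=128 R=58
Round 5 (k=32): L=58 R=199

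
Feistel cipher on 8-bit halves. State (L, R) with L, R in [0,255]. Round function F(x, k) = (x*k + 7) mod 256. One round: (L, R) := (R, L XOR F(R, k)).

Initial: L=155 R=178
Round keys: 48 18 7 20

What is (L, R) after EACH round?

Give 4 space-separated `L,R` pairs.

Answer: 178,252 252,13 13,158 158,82

Derivation:
Round 1 (k=48): L=178 R=252
Round 2 (k=18): L=252 R=13
Round 3 (k=7): L=13 R=158
Round 4 (k=20): L=158 R=82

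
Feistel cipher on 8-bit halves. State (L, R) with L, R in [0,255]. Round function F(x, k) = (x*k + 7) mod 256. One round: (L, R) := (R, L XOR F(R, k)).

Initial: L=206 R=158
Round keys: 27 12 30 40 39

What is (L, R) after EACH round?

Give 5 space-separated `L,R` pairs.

Answer: 158,127 127,101 101,162 162,50 50,7

Derivation:
Round 1 (k=27): L=158 R=127
Round 2 (k=12): L=127 R=101
Round 3 (k=30): L=101 R=162
Round 4 (k=40): L=162 R=50
Round 5 (k=39): L=50 R=7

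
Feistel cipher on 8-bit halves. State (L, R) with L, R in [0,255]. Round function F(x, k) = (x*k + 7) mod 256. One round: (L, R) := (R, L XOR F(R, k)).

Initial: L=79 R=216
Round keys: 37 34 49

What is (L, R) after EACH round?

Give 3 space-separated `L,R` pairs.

Round 1 (k=37): L=216 R=112
Round 2 (k=34): L=112 R=63
Round 3 (k=49): L=63 R=102

Answer: 216,112 112,63 63,102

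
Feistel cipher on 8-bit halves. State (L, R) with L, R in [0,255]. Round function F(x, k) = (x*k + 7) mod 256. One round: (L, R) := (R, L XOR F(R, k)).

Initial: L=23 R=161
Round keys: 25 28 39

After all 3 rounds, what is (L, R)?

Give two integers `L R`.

Answer: 42 186

Derivation:
Round 1 (k=25): L=161 R=215
Round 2 (k=28): L=215 R=42
Round 3 (k=39): L=42 R=186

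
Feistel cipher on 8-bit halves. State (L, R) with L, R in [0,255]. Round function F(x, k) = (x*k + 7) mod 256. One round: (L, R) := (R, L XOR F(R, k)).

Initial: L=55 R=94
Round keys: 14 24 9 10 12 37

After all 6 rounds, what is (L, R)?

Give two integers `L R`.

Round 1 (k=14): L=94 R=28
Round 2 (k=24): L=28 R=249
Round 3 (k=9): L=249 R=212
Round 4 (k=10): L=212 R=182
Round 5 (k=12): L=182 R=91
Round 6 (k=37): L=91 R=152

Answer: 91 152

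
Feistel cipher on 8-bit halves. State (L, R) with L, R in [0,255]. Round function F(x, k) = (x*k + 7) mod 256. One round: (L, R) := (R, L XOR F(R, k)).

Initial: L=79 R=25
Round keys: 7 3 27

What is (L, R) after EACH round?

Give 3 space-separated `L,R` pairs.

Round 1 (k=7): L=25 R=249
Round 2 (k=3): L=249 R=235
Round 3 (k=27): L=235 R=41

Answer: 25,249 249,235 235,41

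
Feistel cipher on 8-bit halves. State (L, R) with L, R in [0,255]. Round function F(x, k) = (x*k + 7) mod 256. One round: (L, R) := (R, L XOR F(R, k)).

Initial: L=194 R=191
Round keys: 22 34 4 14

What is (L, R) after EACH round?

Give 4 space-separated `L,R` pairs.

Round 1 (k=22): L=191 R=179
Round 2 (k=34): L=179 R=114
Round 3 (k=4): L=114 R=124
Round 4 (k=14): L=124 R=189

Answer: 191,179 179,114 114,124 124,189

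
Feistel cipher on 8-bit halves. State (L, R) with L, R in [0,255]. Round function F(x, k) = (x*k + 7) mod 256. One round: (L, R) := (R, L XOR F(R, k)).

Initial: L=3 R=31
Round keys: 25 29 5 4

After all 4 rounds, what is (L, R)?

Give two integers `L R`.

Round 1 (k=25): L=31 R=13
Round 2 (k=29): L=13 R=159
Round 3 (k=5): L=159 R=47
Round 4 (k=4): L=47 R=92

Answer: 47 92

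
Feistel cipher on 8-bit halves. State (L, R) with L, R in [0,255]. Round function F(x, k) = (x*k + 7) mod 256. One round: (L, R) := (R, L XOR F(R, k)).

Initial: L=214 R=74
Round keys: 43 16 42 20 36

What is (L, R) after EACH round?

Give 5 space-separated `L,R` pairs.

Answer: 74,163 163,125 125,42 42,50 50,37

Derivation:
Round 1 (k=43): L=74 R=163
Round 2 (k=16): L=163 R=125
Round 3 (k=42): L=125 R=42
Round 4 (k=20): L=42 R=50
Round 5 (k=36): L=50 R=37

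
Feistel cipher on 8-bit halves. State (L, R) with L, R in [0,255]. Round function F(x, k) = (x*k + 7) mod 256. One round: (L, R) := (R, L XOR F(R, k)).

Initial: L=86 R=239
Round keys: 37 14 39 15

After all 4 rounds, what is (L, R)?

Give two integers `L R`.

Answer: 243 20

Derivation:
Round 1 (k=37): L=239 R=196
Round 2 (k=14): L=196 R=80
Round 3 (k=39): L=80 R=243
Round 4 (k=15): L=243 R=20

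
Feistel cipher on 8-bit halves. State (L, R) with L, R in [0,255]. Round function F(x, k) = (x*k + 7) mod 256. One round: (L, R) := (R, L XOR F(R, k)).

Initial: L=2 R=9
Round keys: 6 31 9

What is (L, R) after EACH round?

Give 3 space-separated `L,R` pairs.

Answer: 9,63 63,161 161,143

Derivation:
Round 1 (k=6): L=9 R=63
Round 2 (k=31): L=63 R=161
Round 3 (k=9): L=161 R=143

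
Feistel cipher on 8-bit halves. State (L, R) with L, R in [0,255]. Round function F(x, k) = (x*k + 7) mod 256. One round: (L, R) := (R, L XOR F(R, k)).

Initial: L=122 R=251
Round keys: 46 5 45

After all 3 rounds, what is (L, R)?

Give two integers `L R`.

Answer: 53 3

Derivation:
Round 1 (k=46): L=251 R=91
Round 2 (k=5): L=91 R=53
Round 3 (k=45): L=53 R=3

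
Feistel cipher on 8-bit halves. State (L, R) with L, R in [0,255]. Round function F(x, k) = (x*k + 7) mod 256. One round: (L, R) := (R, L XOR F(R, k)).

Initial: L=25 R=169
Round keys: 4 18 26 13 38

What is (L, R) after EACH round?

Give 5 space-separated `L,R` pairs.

Round 1 (k=4): L=169 R=178
Round 2 (k=18): L=178 R=34
Round 3 (k=26): L=34 R=201
Round 4 (k=13): L=201 R=30
Round 5 (k=38): L=30 R=178

Answer: 169,178 178,34 34,201 201,30 30,178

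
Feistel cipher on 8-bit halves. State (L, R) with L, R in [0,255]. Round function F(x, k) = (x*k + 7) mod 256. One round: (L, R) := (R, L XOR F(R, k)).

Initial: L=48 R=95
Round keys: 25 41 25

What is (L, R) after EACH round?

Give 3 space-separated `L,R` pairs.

Round 1 (k=25): L=95 R=126
Round 2 (k=41): L=126 R=106
Round 3 (k=25): L=106 R=31

Answer: 95,126 126,106 106,31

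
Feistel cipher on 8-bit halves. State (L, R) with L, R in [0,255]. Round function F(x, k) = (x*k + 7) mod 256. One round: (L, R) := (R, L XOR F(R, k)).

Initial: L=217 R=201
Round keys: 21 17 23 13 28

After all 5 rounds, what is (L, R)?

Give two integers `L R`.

Round 1 (k=21): L=201 R=93
Round 2 (k=17): L=93 R=253
Round 3 (k=23): L=253 R=159
Round 4 (k=13): L=159 R=231
Round 5 (k=28): L=231 R=212

Answer: 231 212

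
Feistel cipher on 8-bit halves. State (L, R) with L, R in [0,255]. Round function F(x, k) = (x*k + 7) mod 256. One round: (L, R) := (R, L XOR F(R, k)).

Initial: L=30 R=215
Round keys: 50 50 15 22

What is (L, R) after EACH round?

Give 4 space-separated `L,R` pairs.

Answer: 215,27 27,154 154,22 22,113

Derivation:
Round 1 (k=50): L=215 R=27
Round 2 (k=50): L=27 R=154
Round 3 (k=15): L=154 R=22
Round 4 (k=22): L=22 R=113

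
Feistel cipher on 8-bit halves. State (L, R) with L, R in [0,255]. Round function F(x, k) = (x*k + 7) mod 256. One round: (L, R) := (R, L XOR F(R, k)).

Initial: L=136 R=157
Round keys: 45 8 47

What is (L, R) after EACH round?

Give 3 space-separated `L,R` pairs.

Round 1 (k=45): L=157 R=40
Round 2 (k=8): L=40 R=218
Round 3 (k=47): L=218 R=37

Answer: 157,40 40,218 218,37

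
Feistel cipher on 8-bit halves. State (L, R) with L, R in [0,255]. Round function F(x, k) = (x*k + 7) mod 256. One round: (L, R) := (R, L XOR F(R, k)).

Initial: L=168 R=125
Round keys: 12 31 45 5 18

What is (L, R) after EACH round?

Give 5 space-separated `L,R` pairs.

Answer: 125,75 75,97 97,95 95,131 131,98

Derivation:
Round 1 (k=12): L=125 R=75
Round 2 (k=31): L=75 R=97
Round 3 (k=45): L=97 R=95
Round 4 (k=5): L=95 R=131
Round 5 (k=18): L=131 R=98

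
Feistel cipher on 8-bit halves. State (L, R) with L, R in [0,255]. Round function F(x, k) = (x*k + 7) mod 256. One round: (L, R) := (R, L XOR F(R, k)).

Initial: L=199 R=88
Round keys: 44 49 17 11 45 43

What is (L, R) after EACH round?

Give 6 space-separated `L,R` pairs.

Round 1 (k=44): L=88 R=224
Round 2 (k=49): L=224 R=191
Round 3 (k=17): L=191 R=86
Round 4 (k=11): L=86 R=6
Round 5 (k=45): L=6 R=67
Round 6 (k=43): L=67 R=78

Answer: 88,224 224,191 191,86 86,6 6,67 67,78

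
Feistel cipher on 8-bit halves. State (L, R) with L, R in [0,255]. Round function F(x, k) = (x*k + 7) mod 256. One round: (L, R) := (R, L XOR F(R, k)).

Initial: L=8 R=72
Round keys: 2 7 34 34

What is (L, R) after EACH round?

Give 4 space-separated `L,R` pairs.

Round 1 (k=2): L=72 R=159
Round 2 (k=7): L=159 R=40
Round 3 (k=34): L=40 R=200
Round 4 (k=34): L=200 R=191

Answer: 72,159 159,40 40,200 200,191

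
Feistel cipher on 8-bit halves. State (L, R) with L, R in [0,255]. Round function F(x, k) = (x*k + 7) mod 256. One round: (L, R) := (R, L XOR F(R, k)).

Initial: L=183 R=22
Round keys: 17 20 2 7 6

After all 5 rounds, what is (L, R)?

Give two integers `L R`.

Answer: 245 182

Derivation:
Round 1 (k=17): L=22 R=202
Round 2 (k=20): L=202 R=217
Round 3 (k=2): L=217 R=115
Round 4 (k=7): L=115 R=245
Round 5 (k=6): L=245 R=182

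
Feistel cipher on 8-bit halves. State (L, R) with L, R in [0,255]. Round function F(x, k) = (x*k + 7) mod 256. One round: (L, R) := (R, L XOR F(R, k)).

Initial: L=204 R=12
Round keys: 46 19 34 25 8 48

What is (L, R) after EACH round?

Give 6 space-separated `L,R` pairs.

Round 1 (k=46): L=12 R=227
Round 2 (k=19): L=227 R=236
Round 3 (k=34): L=236 R=188
Round 4 (k=25): L=188 R=143
Round 5 (k=8): L=143 R=195
Round 6 (k=48): L=195 R=24

Answer: 12,227 227,236 236,188 188,143 143,195 195,24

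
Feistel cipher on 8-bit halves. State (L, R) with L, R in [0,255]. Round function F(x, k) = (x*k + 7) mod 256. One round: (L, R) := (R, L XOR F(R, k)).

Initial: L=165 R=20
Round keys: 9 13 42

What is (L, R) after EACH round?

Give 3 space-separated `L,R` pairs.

Round 1 (k=9): L=20 R=30
Round 2 (k=13): L=30 R=153
Round 3 (k=42): L=153 R=63

Answer: 20,30 30,153 153,63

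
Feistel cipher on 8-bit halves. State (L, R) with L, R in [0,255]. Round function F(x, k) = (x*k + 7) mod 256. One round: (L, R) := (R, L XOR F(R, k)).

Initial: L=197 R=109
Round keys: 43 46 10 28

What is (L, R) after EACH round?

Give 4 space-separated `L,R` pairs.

Answer: 109,147 147,28 28,140 140,75

Derivation:
Round 1 (k=43): L=109 R=147
Round 2 (k=46): L=147 R=28
Round 3 (k=10): L=28 R=140
Round 4 (k=28): L=140 R=75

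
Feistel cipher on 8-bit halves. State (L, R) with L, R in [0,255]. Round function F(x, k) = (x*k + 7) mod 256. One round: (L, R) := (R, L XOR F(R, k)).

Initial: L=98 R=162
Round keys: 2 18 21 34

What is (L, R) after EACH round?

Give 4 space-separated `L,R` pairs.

Round 1 (k=2): L=162 R=41
Round 2 (k=18): L=41 R=75
Round 3 (k=21): L=75 R=7
Round 4 (k=34): L=7 R=190

Answer: 162,41 41,75 75,7 7,190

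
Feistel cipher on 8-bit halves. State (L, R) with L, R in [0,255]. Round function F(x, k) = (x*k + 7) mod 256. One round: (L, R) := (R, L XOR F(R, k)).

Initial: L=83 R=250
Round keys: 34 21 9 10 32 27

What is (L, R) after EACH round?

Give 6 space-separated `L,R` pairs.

Answer: 250,104 104,117 117,76 76,138 138,11 11,186

Derivation:
Round 1 (k=34): L=250 R=104
Round 2 (k=21): L=104 R=117
Round 3 (k=9): L=117 R=76
Round 4 (k=10): L=76 R=138
Round 5 (k=32): L=138 R=11
Round 6 (k=27): L=11 R=186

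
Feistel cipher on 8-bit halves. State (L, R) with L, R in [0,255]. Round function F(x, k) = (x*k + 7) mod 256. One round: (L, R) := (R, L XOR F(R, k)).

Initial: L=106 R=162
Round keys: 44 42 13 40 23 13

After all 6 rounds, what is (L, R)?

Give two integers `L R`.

Round 1 (k=44): L=162 R=181
Round 2 (k=42): L=181 R=27
Round 3 (k=13): L=27 R=211
Round 4 (k=40): L=211 R=228
Round 5 (k=23): L=228 R=80
Round 6 (k=13): L=80 R=243

Answer: 80 243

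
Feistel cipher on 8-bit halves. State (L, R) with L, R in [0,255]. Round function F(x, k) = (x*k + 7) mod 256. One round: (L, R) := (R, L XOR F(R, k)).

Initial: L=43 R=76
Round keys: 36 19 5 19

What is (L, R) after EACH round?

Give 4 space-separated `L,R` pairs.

Round 1 (k=36): L=76 R=156
Round 2 (k=19): L=156 R=215
Round 3 (k=5): L=215 R=166
Round 4 (k=19): L=166 R=142

Answer: 76,156 156,215 215,166 166,142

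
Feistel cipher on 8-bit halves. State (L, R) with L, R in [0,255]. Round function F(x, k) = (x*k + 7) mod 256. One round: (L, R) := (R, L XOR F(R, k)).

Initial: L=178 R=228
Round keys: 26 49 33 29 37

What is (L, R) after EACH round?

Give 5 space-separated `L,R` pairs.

Round 1 (k=26): L=228 R=157
Round 2 (k=49): L=157 R=240
Round 3 (k=33): L=240 R=106
Round 4 (k=29): L=106 R=249
Round 5 (k=37): L=249 R=110

Answer: 228,157 157,240 240,106 106,249 249,110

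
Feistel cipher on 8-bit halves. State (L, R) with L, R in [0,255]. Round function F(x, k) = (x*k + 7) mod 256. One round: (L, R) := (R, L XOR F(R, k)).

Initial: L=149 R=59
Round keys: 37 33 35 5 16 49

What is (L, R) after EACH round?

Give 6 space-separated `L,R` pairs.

Round 1 (k=37): L=59 R=27
Round 2 (k=33): L=27 R=185
Round 3 (k=35): L=185 R=73
Round 4 (k=5): L=73 R=205
Round 5 (k=16): L=205 R=158
Round 6 (k=49): L=158 R=136

Answer: 59,27 27,185 185,73 73,205 205,158 158,136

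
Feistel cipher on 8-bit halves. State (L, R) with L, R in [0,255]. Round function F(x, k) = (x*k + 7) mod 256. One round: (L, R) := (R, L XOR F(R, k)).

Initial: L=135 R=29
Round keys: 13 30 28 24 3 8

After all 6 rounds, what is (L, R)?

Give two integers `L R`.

Round 1 (k=13): L=29 R=7
Round 2 (k=30): L=7 R=196
Round 3 (k=28): L=196 R=112
Round 4 (k=24): L=112 R=67
Round 5 (k=3): L=67 R=160
Round 6 (k=8): L=160 R=68

Answer: 160 68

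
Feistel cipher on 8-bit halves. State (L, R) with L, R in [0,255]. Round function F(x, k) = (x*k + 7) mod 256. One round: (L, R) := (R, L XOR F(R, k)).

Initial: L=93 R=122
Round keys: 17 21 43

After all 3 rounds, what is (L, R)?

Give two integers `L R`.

Round 1 (k=17): L=122 R=124
Round 2 (k=21): L=124 R=73
Round 3 (k=43): L=73 R=54

Answer: 73 54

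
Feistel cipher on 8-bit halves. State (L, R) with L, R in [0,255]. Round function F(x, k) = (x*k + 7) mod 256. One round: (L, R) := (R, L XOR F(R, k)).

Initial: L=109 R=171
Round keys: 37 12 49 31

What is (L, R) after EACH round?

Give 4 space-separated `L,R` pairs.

Answer: 171,211 211,64 64,148 148,179

Derivation:
Round 1 (k=37): L=171 R=211
Round 2 (k=12): L=211 R=64
Round 3 (k=49): L=64 R=148
Round 4 (k=31): L=148 R=179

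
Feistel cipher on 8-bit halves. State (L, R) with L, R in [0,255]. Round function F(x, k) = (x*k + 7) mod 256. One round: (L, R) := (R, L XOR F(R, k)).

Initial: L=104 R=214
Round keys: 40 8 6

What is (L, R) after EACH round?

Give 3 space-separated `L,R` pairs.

Answer: 214,31 31,41 41,226

Derivation:
Round 1 (k=40): L=214 R=31
Round 2 (k=8): L=31 R=41
Round 3 (k=6): L=41 R=226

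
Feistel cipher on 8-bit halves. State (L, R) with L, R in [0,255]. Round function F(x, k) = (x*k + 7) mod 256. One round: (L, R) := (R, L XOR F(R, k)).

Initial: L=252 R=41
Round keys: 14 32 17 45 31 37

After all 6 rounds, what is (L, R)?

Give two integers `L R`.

Round 1 (k=14): L=41 R=185
Round 2 (k=32): L=185 R=14
Round 3 (k=17): L=14 R=76
Round 4 (k=45): L=76 R=109
Round 5 (k=31): L=109 R=118
Round 6 (k=37): L=118 R=120

Answer: 118 120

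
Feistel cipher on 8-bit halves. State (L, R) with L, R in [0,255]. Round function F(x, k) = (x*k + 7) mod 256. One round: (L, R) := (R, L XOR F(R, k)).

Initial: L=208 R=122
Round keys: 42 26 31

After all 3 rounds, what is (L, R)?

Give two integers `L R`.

Answer: 63 115

Derivation:
Round 1 (k=42): L=122 R=219
Round 2 (k=26): L=219 R=63
Round 3 (k=31): L=63 R=115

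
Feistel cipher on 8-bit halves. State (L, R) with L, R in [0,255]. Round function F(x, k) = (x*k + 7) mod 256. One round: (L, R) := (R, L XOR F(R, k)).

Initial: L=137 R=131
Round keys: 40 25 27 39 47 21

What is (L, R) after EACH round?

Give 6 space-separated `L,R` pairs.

Answer: 131,246 246,142 142,247 247,38 38,246 246,19

Derivation:
Round 1 (k=40): L=131 R=246
Round 2 (k=25): L=246 R=142
Round 3 (k=27): L=142 R=247
Round 4 (k=39): L=247 R=38
Round 5 (k=47): L=38 R=246
Round 6 (k=21): L=246 R=19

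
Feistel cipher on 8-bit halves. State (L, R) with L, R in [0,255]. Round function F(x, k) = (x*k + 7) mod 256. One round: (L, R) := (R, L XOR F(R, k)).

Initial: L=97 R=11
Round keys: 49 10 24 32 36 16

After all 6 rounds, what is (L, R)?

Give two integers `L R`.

Round 1 (k=49): L=11 R=67
Round 2 (k=10): L=67 R=174
Round 3 (k=24): L=174 R=20
Round 4 (k=32): L=20 R=41
Round 5 (k=36): L=41 R=223
Round 6 (k=16): L=223 R=222

Answer: 223 222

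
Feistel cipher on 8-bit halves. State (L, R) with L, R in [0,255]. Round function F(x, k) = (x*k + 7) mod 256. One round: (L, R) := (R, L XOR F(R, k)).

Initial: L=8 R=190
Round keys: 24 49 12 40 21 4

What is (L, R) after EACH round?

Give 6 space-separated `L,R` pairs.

Round 1 (k=24): L=190 R=223
Round 2 (k=49): L=223 R=8
Round 3 (k=12): L=8 R=184
Round 4 (k=40): L=184 R=207
Round 5 (k=21): L=207 R=186
Round 6 (k=4): L=186 R=32

Answer: 190,223 223,8 8,184 184,207 207,186 186,32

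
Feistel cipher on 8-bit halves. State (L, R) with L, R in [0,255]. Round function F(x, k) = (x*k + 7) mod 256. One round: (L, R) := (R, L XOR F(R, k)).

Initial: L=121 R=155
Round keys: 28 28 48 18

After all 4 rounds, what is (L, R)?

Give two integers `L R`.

Round 1 (k=28): L=155 R=130
Round 2 (k=28): L=130 R=164
Round 3 (k=48): L=164 R=69
Round 4 (k=18): L=69 R=69

Answer: 69 69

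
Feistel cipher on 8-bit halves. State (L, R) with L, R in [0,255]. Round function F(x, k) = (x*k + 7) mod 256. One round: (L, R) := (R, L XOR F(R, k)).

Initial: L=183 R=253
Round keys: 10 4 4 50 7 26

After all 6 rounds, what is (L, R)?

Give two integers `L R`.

Answer: 213 242

Derivation:
Round 1 (k=10): L=253 R=94
Round 2 (k=4): L=94 R=130
Round 3 (k=4): L=130 R=81
Round 4 (k=50): L=81 R=91
Round 5 (k=7): L=91 R=213
Round 6 (k=26): L=213 R=242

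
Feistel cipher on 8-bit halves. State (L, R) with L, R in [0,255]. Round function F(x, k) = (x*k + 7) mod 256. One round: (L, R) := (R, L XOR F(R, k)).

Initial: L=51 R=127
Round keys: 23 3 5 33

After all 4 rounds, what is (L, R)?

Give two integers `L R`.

Round 1 (k=23): L=127 R=67
Round 2 (k=3): L=67 R=175
Round 3 (k=5): L=175 R=49
Round 4 (k=33): L=49 R=247

Answer: 49 247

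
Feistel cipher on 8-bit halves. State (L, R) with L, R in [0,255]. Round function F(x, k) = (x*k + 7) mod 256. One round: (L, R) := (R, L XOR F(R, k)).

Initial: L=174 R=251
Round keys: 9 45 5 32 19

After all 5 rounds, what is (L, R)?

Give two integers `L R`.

Answer: 247 255

Derivation:
Round 1 (k=9): L=251 R=116
Round 2 (k=45): L=116 R=144
Round 3 (k=5): L=144 R=163
Round 4 (k=32): L=163 R=247
Round 5 (k=19): L=247 R=255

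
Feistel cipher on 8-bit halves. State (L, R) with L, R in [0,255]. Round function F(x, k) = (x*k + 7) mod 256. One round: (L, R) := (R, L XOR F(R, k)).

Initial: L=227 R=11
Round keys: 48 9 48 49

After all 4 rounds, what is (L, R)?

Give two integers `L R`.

Answer: 243 26

Derivation:
Round 1 (k=48): L=11 R=244
Round 2 (k=9): L=244 R=144
Round 3 (k=48): L=144 R=243
Round 4 (k=49): L=243 R=26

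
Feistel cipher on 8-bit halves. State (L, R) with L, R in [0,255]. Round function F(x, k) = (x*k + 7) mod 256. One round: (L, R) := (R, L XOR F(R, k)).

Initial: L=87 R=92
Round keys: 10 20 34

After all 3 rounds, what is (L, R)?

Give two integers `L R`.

Answer: 251 149

Derivation:
Round 1 (k=10): L=92 R=200
Round 2 (k=20): L=200 R=251
Round 3 (k=34): L=251 R=149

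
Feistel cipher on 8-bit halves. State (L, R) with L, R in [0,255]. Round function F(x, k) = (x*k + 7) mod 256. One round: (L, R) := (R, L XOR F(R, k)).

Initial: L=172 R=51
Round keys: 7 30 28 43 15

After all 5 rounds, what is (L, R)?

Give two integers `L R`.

Answer: 176 32

Derivation:
Round 1 (k=7): L=51 R=192
Round 2 (k=30): L=192 R=180
Round 3 (k=28): L=180 R=119
Round 4 (k=43): L=119 R=176
Round 5 (k=15): L=176 R=32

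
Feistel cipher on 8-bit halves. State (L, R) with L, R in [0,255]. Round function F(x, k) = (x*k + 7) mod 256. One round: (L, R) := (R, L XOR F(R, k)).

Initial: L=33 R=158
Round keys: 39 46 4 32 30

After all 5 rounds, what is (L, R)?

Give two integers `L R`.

Answer: 238 248

Derivation:
Round 1 (k=39): L=158 R=56
Round 2 (k=46): L=56 R=137
Round 3 (k=4): L=137 R=19
Round 4 (k=32): L=19 R=238
Round 5 (k=30): L=238 R=248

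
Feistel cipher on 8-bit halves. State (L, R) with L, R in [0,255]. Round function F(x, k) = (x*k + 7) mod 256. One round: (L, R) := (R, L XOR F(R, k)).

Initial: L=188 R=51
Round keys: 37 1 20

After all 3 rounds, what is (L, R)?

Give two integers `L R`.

Answer: 210 181

Derivation:
Round 1 (k=37): L=51 R=218
Round 2 (k=1): L=218 R=210
Round 3 (k=20): L=210 R=181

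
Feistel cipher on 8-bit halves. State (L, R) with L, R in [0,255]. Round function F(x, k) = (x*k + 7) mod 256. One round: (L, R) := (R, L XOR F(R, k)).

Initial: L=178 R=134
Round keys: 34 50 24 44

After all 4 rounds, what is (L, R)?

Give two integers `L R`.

Answer: 142 16

Derivation:
Round 1 (k=34): L=134 R=97
Round 2 (k=50): L=97 R=127
Round 3 (k=24): L=127 R=142
Round 4 (k=44): L=142 R=16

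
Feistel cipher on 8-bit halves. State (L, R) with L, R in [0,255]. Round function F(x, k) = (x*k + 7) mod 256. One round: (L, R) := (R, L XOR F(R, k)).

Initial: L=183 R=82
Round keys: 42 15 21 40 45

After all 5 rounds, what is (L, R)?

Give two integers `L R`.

Answer: 238 245

Derivation:
Round 1 (k=42): L=82 R=204
Round 2 (k=15): L=204 R=169
Round 3 (k=21): L=169 R=40
Round 4 (k=40): L=40 R=238
Round 5 (k=45): L=238 R=245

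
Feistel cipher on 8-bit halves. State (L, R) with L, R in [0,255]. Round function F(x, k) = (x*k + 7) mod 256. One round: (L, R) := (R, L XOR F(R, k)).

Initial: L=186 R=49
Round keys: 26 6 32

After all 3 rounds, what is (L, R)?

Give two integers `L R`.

Answer: 88 188

Derivation:
Round 1 (k=26): L=49 R=187
Round 2 (k=6): L=187 R=88
Round 3 (k=32): L=88 R=188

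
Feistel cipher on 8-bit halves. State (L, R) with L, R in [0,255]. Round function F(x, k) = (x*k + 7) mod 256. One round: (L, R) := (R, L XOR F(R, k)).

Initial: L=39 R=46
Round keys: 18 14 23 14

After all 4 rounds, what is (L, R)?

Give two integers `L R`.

Round 1 (k=18): L=46 R=100
Round 2 (k=14): L=100 R=81
Round 3 (k=23): L=81 R=42
Round 4 (k=14): L=42 R=2

Answer: 42 2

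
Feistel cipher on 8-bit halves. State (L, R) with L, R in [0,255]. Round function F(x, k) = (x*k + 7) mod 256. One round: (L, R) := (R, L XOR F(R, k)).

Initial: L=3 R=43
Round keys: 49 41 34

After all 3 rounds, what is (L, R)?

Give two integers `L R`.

Answer: 91 92

Derivation:
Round 1 (k=49): L=43 R=65
Round 2 (k=41): L=65 R=91
Round 3 (k=34): L=91 R=92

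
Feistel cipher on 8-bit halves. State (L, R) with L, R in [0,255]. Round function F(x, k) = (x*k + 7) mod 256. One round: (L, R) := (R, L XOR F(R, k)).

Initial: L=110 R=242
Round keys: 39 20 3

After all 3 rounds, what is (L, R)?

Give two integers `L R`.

Round 1 (k=39): L=242 R=139
Round 2 (k=20): L=139 R=17
Round 3 (k=3): L=17 R=177

Answer: 17 177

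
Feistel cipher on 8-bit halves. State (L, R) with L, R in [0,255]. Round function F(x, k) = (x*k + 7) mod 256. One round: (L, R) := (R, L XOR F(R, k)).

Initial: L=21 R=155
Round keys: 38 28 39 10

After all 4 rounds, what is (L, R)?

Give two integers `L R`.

Answer: 71 65

Derivation:
Round 1 (k=38): L=155 R=28
Round 2 (k=28): L=28 R=140
Round 3 (k=39): L=140 R=71
Round 4 (k=10): L=71 R=65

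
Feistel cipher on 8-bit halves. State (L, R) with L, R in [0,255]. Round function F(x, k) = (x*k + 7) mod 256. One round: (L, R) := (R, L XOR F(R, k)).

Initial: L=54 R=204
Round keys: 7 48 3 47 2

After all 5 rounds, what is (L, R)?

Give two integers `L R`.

Round 1 (k=7): L=204 R=173
Round 2 (k=48): L=173 R=187
Round 3 (k=3): L=187 R=149
Round 4 (k=47): L=149 R=217
Round 5 (k=2): L=217 R=44

Answer: 217 44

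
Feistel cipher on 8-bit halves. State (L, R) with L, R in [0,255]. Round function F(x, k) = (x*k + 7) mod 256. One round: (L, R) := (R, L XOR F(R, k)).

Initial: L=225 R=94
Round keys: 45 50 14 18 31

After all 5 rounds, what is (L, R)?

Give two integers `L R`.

Answer: 200 198

Derivation:
Round 1 (k=45): L=94 R=108
Round 2 (k=50): L=108 R=65
Round 3 (k=14): L=65 R=249
Round 4 (k=18): L=249 R=200
Round 5 (k=31): L=200 R=198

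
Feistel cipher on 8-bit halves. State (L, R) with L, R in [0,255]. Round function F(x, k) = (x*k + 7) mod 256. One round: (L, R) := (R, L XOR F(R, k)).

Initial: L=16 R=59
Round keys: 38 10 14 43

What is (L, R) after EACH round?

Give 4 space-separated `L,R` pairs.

Answer: 59,217 217,186 186,234 234,239

Derivation:
Round 1 (k=38): L=59 R=217
Round 2 (k=10): L=217 R=186
Round 3 (k=14): L=186 R=234
Round 4 (k=43): L=234 R=239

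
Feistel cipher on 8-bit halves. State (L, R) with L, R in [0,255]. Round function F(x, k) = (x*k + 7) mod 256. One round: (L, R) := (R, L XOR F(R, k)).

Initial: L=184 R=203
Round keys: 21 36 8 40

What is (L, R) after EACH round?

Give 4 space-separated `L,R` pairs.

Round 1 (k=21): L=203 R=22
Round 2 (k=36): L=22 R=212
Round 3 (k=8): L=212 R=177
Round 4 (k=40): L=177 R=123

Answer: 203,22 22,212 212,177 177,123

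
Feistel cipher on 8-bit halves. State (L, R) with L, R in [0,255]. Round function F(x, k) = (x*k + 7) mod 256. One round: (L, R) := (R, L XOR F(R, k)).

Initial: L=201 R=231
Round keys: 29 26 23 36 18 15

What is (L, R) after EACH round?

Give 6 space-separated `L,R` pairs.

Answer: 231,251 251,98 98,46 46,29 29,63 63,165

Derivation:
Round 1 (k=29): L=231 R=251
Round 2 (k=26): L=251 R=98
Round 3 (k=23): L=98 R=46
Round 4 (k=36): L=46 R=29
Round 5 (k=18): L=29 R=63
Round 6 (k=15): L=63 R=165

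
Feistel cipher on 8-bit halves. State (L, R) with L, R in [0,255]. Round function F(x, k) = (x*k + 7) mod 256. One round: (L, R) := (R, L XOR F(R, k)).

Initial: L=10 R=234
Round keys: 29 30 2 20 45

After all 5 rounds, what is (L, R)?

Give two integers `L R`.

Answer: 212 213

Derivation:
Round 1 (k=29): L=234 R=131
Round 2 (k=30): L=131 R=139
Round 3 (k=2): L=139 R=158
Round 4 (k=20): L=158 R=212
Round 5 (k=45): L=212 R=213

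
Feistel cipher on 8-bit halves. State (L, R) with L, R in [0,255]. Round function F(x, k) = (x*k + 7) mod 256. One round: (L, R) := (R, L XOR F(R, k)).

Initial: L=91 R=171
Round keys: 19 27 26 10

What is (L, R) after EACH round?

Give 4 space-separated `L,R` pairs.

Round 1 (k=19): L=171 R=227
Round 2 (k=27): L=227 R=83
Round 3 (k=26): L=83 R=150
Round 4 (k=10): L=150 R=176

Answer: 171,227 227,83 83,150 150,176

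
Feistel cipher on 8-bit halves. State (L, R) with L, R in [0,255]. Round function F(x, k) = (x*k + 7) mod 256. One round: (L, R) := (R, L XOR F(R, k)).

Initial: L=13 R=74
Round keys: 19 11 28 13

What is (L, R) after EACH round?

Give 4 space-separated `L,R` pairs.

Round 1 (k=19): L=74 R=136
Round 2 (k=11): L=136 R=149
Round 3 (k=28): L=149 R=219
Round 4 (k=13): L=219 R=179

Answer: 74,136 136,149 149,219 219,179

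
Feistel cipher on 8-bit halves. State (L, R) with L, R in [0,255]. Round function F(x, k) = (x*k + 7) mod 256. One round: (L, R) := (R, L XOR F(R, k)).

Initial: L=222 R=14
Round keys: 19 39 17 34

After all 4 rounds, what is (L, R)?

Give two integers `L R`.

Answer: 74 69

Derivation:
Round 1 (k=19): L=14 R=207
Round 2 (k=39): L=207 R=158
Round 3 (k=17): L=158 R=74
Round 4 (k=34): L=74 R=69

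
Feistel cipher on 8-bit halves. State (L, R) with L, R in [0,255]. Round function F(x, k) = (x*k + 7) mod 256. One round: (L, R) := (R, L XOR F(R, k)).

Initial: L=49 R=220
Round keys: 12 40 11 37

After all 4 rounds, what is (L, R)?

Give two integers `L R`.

Answer: 134 78

Derivation:
Round 1 (k=12): L=220 R=102
Round 2 (k=40): L=102 R=43
Round 3 (k=11): L=43 R=134
Round 4 (k=37): L=134 R=78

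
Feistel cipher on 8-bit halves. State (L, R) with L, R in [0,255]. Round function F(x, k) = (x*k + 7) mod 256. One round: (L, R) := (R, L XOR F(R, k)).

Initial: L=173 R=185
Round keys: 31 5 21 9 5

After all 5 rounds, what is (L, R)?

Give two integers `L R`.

Round 1 (k=31): L=185 R=195
Round 2 (k=5): L=195 R=111
Round 3 (k=21): L=111 R=225
Round 4 (k=9): L=225 R=159
Round 5 (k=5): L=159 R=195

Answer: 159 195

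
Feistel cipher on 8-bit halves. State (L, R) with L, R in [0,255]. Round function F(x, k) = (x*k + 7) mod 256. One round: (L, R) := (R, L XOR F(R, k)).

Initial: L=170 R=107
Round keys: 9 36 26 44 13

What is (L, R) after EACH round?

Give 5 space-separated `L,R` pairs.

Round 1 (k=9): L=107 R=96
Round 2 (k=36): L=96 R=236
Round 3 (k=26): L=236 R=159
Round 4 (k=44): L=159 R=183
Round 5 (k=13): L=183 R=205

Answer: 107,96 96,236 236,159 159,183 183,205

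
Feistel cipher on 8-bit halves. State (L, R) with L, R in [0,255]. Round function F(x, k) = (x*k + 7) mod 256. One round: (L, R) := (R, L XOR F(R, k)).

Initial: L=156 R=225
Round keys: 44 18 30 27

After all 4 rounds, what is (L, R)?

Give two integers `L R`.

Round 1 (k=44): L=225 R=47
Round 2 (k=18): L=47 R=180
Round 3 (k=30): L=180 R=48
Round 4 (k=27): L=48 R=163

Answer: 48 163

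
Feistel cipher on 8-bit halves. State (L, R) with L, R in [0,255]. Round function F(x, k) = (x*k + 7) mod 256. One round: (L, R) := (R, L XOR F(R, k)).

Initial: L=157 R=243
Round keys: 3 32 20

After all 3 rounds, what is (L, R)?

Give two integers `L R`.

Answer: 84 234

Derivation:
Round 1 (k=3): L=243 R=125
Round 2 (k=32): L=125 R=84
Round 3 (k=20): L=84 R=234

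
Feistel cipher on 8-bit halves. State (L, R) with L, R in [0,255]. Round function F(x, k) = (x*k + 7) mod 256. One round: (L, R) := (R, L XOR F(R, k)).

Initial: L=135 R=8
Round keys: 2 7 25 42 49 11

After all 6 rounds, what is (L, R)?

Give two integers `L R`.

Round 1 (k=2): L=8 R=144
Round 2 (k=7): L=144 R=255
Round 3 (k=25): L=255 R=126
Round 4 (k=42): L=126 R=76
Round 5 (k=49): L=76 R=237
Round 6 (k=11): L=237 R=122

Answer: 237 122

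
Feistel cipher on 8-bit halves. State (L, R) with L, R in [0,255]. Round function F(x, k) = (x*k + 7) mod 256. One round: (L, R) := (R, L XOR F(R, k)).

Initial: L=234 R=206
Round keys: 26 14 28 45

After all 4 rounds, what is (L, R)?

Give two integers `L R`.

Answer: 162 42

Derivation:
Round 1 (k=26): L=206 R=25
Round 2 (k=14): L=25 R=171
Round 3 (k=28): L=171 R=162
Round 4 (k=45): L=162 R=42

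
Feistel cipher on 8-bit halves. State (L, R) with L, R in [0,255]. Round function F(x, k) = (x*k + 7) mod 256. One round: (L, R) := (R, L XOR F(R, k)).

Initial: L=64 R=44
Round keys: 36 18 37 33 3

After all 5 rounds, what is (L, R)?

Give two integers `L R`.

Round 1 (k=36): L=44 R=119
Round 2 (k=18): L=119 R=73
Round 3 (k=37): L=73 R=227
Round 4 (k=33): L=227 R=3
Round 5 (k=3): L=3 R=243

Answer: 3 243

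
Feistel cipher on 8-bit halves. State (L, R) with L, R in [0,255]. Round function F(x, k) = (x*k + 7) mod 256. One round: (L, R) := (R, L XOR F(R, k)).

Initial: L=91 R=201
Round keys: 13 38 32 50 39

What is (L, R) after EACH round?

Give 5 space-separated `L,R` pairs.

Round 1 (k=13): L=201 R=103
Round 2 (k=38): L=103 R=152
Round 3 (k=32): L=152 R=96
Round 4 (k=50): L=96 R=95
Round 5 (k=39): L=95 R=224

Answer: 201,103 103,152 152,96 96,95 95,224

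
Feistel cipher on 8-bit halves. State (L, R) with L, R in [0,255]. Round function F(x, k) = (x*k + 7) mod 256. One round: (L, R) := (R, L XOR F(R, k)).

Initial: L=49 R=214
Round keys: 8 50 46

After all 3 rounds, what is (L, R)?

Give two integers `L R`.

Round 1 (k=8): L=214 R=134
Round 2 (k=50): L=134 R=229
Round 3 (k=46): L=229 R=171

Answer: 229 171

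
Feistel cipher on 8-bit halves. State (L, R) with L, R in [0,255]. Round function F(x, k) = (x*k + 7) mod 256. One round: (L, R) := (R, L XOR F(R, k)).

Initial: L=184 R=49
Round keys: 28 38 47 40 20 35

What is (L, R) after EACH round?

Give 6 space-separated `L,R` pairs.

Answer: 49,219 219,184 184,20 20,159 159,103 103,131

Derivation:
Round 1 (k=28): L=49 R=219
Round 2 (k=38): L=219 R=184
Round 3 (k=47): L=184 R=20
Round 4 (k=40): L=20 R=159
Round 5 (k=20): L=159 R=103
Round 6 (k=35): L=103 R=131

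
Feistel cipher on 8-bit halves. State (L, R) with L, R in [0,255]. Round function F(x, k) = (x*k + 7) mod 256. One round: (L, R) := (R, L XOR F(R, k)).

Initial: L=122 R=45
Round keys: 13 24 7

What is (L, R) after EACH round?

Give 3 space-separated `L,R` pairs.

Answer: 45,42 42,218 218,215

Derivation:
Round 1 (k=13): L=45 R=42
Round 2 (k=24): L=42 R=218
Round 3 (k=7): L=218 R=215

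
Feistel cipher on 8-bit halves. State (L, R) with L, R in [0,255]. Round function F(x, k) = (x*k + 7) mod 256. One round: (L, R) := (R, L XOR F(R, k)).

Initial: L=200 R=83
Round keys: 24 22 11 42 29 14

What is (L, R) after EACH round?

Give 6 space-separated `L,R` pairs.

Round 1 (k=24): L=83 R=7
Round 2 (k=22): L=7 R=242
Round 3 (k=11): L=242 R=106
Round 4 (k=42): L=106 R=153
Round 5 (k=29): L=153 R=54
Round 6 (k=14): L=54 R=98

Answer: 83,7 7,242 242,106 106,153 153,54 54,98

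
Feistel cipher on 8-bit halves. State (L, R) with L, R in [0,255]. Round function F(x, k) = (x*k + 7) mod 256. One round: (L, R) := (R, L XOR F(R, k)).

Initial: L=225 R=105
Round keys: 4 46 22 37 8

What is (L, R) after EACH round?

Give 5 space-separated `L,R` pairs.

Answer: 105,74 74,58 58,73 73,174 174,62

Derivation:
Round 1 (k=4): L=105 R=74
Round 2 (k=46): L=74 R=58
Round 3 (k=22): L=58 R=73
Round 4 (k=37): L=73 R=174
Round 5 (k=8): L=174 R=62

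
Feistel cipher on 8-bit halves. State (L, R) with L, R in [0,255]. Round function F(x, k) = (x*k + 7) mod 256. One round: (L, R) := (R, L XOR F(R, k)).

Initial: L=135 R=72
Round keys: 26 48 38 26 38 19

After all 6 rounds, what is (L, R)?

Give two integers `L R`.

Round 1 (k=26): L=72 R=208
Round 2 (k=48): L=208 R=79
Round 3 (k=38): L=79 R=17
Round 4 (k=26): L=17 R=142
Round 5 (k=38): L=142 R=10
Round 6 (k=19): L=10 R=75

Answer: 10 75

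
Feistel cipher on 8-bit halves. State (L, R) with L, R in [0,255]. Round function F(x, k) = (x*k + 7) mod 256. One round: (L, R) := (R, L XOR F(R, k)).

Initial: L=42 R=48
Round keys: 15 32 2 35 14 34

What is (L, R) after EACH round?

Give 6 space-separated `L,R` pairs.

Round 1 (k=15): L=48 R=253
Round 2 (k=32): L=253 R=151
Round 3 (k=2): L=151 R=200
Round 4 (k=35): L=200 R=200
Round 5 (k=14): L=200 R=63
Round 6 (k=34): L=63 R=173

Answer: 48,253 253,151 151,200 200,200 200,63 63,173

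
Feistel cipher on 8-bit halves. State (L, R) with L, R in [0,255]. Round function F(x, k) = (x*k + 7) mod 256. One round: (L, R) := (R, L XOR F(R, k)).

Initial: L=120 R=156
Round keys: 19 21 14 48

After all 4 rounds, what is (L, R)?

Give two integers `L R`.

Answer: 208 61

Derivation:
Round 1 (k=19): L=156 R=227
Round 2 (k=21): L=227 R=58
Round 3 (k=14): L=58 R=208
Round 4 (k=48): L=208 R=61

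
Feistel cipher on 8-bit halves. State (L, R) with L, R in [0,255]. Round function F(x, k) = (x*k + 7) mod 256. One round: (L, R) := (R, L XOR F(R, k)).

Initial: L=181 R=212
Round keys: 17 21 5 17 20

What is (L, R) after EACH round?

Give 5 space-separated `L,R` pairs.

Round 1 (k=17): L=212 R=174
Round 2 (k=21): L=174 R=153
Round 3 (k=5): L=153 R=170
Round 4 (k=17): L=170 R=200
Round 5 (k=20): L=200 R=13

Answer: 212,174 174,153 153,170 170,200 200,13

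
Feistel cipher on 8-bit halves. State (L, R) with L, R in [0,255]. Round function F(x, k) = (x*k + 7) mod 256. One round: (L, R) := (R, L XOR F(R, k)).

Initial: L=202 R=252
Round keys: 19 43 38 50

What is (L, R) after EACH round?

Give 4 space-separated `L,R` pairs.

Answer: 252,113 113,254 254,202 202,133

Derivation:
Round 1 (k=19): L=252 R=113
Round 2 (k=43): L=113 R=254
Round 3 (k=38): L=254 R=202
Round 4 (k=50): L=202 R=133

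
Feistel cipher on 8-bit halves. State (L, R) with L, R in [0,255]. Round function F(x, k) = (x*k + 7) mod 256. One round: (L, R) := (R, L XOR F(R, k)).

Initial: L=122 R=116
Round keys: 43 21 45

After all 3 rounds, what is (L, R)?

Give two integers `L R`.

Round 1 (k=43): L=116 R=249
Round 2 (k=21): L=249 R=0
Round 3 (k=45): L=0 R=254

Answer: 0 254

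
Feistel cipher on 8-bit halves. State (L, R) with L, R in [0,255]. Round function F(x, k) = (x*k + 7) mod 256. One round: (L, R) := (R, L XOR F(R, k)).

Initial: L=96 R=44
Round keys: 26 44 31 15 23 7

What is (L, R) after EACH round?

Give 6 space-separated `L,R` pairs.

Round 1 (k=26): L=44 R=31
Round 2 (k=44): L=31 R=119
Round 3 (k=31): L=119 R=111
Round 4 (k=15): L=111 R=255
Round 5 (k=23): L=255 R=159
Round 6 (k=7): L=159 R=159

Answer: 44,31 31,119 119,111 111,255 255,159 159,159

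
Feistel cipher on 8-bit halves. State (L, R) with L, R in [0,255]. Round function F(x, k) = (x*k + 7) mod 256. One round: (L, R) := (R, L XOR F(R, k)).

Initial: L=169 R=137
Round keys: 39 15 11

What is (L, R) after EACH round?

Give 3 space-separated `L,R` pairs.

Round 1 (k=39): L=137 R=79
Round 2 (k=15): L=79 R=33
Round 3 (k=11): L=33 R=61

Answer: 137,79 79,33 33,61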